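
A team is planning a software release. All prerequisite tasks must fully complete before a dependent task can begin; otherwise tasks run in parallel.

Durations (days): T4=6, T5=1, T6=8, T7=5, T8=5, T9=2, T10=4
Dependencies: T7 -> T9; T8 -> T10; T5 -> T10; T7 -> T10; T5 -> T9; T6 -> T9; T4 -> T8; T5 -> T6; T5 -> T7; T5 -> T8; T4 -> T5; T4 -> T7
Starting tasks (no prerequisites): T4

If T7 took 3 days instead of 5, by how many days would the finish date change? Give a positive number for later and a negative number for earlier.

Actual critical path: T4→T5→T6→T9 = 6+1+8+2 = 17 ⇒ 17 days.
T7 is off the critical path — its longest chain is 16 days, giving 1 of slack.
The critical path is still T4→T5→T6→T9; finish is now 17 days.
Change in finish: 17 − 17 = +0 days.

0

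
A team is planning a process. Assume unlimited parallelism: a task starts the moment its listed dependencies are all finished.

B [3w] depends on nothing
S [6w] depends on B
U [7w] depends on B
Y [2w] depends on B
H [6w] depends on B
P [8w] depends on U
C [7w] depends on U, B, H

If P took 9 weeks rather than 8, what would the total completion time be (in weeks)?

19

As given, the longest chain is B→U→P = 3+7+8 = 18, so the finish is 18 weeks.
P lies on that path, so at 9 weeks the path becomes 19 weeks.
The critical path is still B→U→P; finish is now 19 weeks.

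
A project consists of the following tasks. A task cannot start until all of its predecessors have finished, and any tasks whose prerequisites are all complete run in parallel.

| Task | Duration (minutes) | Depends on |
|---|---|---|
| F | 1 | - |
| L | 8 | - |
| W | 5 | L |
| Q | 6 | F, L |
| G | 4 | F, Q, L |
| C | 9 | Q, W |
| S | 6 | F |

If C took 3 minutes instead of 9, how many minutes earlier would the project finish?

5

Baseline: L→Q→C = 8+6+9 = 23 → 23 minutes.
C lies on that path, so at 3 minutes the path becomes 17 minutes.
The binding chain switches to L→Q→G = 8+6+4 = 18; finish 18 minutes.
Change in finish: 18 − 23 = -5 minutes.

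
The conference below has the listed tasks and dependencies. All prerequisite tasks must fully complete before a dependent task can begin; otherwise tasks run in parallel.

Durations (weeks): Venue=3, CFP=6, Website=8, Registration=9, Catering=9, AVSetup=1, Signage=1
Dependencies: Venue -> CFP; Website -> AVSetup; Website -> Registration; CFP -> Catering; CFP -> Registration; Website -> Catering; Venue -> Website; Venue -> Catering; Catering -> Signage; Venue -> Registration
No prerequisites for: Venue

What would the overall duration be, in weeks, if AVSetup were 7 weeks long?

Actual critical path: Venue→Website→Catering→Signage = 3+8+9+1 = 21 ⇒ 21 weeks.
AVSetup has 9 weeks of float (longest path through it is 12).
That remains the longest chain; total 21 weeks.

21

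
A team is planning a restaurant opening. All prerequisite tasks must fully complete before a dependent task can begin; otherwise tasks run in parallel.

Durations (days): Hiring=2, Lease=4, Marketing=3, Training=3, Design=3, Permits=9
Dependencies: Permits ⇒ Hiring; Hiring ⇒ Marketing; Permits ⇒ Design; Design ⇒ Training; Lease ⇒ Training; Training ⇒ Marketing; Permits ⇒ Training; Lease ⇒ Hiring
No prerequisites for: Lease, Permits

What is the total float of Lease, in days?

8

The longest chain is Permits→Design→Training→Marketing = 9+3+3+3 = 18; overall finish 18 days.
The longest chain containing Lease totals 10 days.
Float = 18 − 10 = 8.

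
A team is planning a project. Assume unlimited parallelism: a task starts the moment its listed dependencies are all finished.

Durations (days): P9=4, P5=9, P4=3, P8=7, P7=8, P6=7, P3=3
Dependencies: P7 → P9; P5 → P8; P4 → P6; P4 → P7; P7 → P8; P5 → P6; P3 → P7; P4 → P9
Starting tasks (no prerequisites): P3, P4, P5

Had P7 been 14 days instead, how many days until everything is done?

24

Baseline: P3→P7→P8 = 3+8+7 = 18 → 18 days.
Since P7 is critical, the +6 change carries straight to that chain (now 24 days).
That remains the longest chain; total 24 days.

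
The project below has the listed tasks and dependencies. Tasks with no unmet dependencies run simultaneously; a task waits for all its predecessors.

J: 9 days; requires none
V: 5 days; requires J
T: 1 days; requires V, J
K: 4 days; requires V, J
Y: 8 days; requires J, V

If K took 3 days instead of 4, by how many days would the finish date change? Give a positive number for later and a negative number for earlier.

0

Critical path before the change: J→V→Y = 9+5+8 = 22 giving 22 days.
The longest path through K is only 18 days, so K has float 4.
The critical path is still J→V→Y; finish is now 22 days.
Change in finish: 22 − 22 = +0 days.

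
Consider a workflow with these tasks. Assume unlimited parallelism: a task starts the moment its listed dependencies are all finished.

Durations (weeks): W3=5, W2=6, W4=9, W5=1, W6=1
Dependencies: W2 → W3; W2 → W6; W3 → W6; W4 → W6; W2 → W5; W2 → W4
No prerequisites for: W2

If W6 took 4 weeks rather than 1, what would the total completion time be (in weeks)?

19

Actual critical path: W2→W4→W6 = 6+9+1 = 16 ⇒ 16 weeks.
W6 is on the critical path; changing it to 4 makes that path 19 weeks.
That remains the longest chain; total 19 weeks.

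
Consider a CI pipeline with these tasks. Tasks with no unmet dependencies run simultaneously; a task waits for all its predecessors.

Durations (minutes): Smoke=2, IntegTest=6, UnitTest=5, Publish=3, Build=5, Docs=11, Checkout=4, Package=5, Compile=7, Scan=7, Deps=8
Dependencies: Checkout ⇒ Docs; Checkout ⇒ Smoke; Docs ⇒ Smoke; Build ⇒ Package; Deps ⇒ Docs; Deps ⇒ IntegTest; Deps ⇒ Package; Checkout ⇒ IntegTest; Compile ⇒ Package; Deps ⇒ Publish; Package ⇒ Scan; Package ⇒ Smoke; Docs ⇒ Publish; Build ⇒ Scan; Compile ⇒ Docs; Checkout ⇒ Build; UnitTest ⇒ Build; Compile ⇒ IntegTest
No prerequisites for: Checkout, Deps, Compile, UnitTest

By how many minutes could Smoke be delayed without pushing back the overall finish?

Deps→Docs→Publish = 8+11+3 = 22 sets the makespan at 22 minutes.
Longest path through Smoke: 21 minutes (earliest finish 21, latest finish 22).
Float = 22 − 21 = 1.

1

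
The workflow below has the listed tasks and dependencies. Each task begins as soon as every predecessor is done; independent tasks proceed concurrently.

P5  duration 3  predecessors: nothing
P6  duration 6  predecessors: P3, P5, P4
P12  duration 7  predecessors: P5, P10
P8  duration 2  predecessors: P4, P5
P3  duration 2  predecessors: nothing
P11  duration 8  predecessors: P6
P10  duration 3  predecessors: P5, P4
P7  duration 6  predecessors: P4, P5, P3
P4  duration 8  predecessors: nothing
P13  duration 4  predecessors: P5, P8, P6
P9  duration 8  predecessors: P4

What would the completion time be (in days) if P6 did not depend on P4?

Before: longest chain P4→P6→P11 = 8+6+8 = 22, finish 22.
Without P4→P6, P6's earliest start moves from 8 to 3.
The longest chain is now P4→P10→P12 = 8+3+7 = 18, so the plan takes 18 days.

18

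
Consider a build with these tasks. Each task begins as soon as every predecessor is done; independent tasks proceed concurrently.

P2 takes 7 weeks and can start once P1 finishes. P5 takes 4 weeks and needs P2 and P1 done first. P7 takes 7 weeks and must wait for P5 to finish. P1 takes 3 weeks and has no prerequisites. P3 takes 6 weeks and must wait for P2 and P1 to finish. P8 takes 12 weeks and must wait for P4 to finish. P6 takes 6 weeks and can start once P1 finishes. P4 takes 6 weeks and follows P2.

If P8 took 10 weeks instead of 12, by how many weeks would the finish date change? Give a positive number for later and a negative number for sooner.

Actual critical path: P1→P2→P4→P8 = 3+7+6+12 = 28 ⇒ 28 weeks.
P8 is on the critical path; changing it to 10 makes that path 26 weeks.
That remains the longest chain; total 26 weeks.
Change in finish: 26 − 28 = -2 weeks.

-2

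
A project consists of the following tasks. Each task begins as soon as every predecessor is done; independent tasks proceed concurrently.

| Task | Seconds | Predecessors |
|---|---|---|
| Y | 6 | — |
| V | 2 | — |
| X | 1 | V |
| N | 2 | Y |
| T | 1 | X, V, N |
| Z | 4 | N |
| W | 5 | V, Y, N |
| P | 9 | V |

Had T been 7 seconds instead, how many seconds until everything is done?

Baseline: Y→N→W = 6+2+5 = 13 → 13 seconds.
T has 4 seconds of float (longest path through it is 9).
Now Y→N→T = 6+2+7 = 15 is longest, so the finish becomes 15 seconds.

15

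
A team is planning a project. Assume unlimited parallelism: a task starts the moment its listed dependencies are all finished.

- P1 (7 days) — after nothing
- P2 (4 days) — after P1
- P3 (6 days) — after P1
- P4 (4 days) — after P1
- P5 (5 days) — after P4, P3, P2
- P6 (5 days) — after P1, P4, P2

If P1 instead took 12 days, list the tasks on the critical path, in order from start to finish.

Critical path before the change: P1→P3→P5 = 7+6+5 = 18 giving 18 days.
Since P1 is critical, the +5 change carries straight to that chain (now 23 days).
That remains the longest chain; total 23 days.

P1, P3, P5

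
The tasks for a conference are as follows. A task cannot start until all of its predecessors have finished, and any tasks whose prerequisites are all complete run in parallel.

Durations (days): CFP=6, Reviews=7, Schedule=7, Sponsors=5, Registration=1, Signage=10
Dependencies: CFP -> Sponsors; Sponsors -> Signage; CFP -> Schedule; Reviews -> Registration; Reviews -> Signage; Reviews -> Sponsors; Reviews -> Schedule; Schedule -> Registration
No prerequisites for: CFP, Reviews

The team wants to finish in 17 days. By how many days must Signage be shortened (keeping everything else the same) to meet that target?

5

Current finish: 22 days; target: 17.
Signage is on every critical path, so each day cut from Signage cuts the finish by one (this holds down to a finish of 15).
Need 22 − 17 = 5 days off Signage → Signage becomes 5 days, finish becomes 17.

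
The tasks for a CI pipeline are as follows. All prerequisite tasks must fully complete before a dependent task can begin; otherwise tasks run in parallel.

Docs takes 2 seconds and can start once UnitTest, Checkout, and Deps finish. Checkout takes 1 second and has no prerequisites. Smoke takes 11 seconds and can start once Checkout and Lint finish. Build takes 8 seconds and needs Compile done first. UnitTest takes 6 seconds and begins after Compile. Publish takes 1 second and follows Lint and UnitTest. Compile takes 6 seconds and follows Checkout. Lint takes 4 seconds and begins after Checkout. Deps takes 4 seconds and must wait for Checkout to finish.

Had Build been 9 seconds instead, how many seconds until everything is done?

16

Actual critical path: Checkout→Lint→Smoke = 1+4+11 = 16 ⇒ 16 seconds.
Build is off the critical path — its longest chain is 15 seconds, giving 1 of slack.
Now Checkout→Compile→Build = 1+6+9 = 16 is longest, so the finish becomes 16 seconds.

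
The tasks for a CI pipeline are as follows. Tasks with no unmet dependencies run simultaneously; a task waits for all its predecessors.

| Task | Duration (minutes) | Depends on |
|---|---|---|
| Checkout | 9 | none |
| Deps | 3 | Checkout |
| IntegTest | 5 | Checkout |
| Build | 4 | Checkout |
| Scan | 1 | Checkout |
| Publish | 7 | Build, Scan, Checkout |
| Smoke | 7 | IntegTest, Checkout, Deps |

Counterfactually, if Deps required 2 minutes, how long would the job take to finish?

As given, the longest chain is Checkout→IntegTest→Smoke = 9+5+7 = 21, so the finish is 21 minutes.
Deps is off the critical path — its longest chain is 19 minutes, giving 2 of slack.
The critical path is still Checkout→IntegTest→Smoke; finish is now 21 minutes.

21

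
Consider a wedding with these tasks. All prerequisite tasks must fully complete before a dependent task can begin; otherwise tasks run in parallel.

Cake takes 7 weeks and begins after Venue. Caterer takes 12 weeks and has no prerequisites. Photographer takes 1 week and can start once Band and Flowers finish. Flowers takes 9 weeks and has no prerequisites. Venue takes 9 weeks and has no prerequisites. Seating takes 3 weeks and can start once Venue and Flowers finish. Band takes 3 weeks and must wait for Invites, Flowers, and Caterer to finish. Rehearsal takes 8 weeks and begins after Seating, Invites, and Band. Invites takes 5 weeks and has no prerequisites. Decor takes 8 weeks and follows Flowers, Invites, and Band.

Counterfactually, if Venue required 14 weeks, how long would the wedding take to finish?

25

Critical path before the change: Caterer→Band→Rehearsal = 12+3+8 = 23 giving 23 weeks.
Venue is off the critical path — its longest chain is 20 weeks, giving 3 of slack.
Now Venue→Seating→Rehearsal = 14+3+8 = 25 is longest, so the finish becomes 25 weeks.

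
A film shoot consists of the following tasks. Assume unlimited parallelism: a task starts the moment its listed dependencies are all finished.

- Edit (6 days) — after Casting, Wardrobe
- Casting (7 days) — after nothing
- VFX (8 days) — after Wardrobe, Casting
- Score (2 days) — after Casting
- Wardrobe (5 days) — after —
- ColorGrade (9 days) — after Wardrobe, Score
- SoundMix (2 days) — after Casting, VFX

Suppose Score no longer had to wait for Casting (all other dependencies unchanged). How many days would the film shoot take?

17

Original critical path: Casting→Score→ColorGrade = 7+2+9 = 18 ⇒ 18 days.
Without Casting→Score, Score's earliest start moves from 7 to 0.
After: Casting→VFX→SoundMix = 7+8+2 = 17 → 17 days.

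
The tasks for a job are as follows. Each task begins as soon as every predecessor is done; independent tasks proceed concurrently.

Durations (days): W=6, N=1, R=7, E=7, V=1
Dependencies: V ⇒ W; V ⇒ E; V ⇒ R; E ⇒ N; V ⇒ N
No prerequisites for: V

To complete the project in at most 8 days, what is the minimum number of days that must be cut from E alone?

Current finish: 9 days; target: 8.
E is on every critical path, so each day cut from E cuts the finish by one (this holds down to a finish of 8).
Need 9 − 8 = 1 day off E → E becomes 6 days, finish becomes 8.

1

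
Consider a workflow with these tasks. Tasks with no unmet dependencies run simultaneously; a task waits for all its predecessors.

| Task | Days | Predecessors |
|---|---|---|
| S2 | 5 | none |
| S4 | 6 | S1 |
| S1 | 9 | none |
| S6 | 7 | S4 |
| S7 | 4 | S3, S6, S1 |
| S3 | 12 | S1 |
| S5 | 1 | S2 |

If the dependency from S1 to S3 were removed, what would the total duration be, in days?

Original critical path: S1→S4→S6→S7 = 9+6+7+4 = 26 ⇒ 26 days.
Without S1→S3, S3's earliest start moves from 9 to 0.
The longest chain is now S1→S4→S6→S7 = 9+6+7+4 = 26, so the job takes 26 days.

26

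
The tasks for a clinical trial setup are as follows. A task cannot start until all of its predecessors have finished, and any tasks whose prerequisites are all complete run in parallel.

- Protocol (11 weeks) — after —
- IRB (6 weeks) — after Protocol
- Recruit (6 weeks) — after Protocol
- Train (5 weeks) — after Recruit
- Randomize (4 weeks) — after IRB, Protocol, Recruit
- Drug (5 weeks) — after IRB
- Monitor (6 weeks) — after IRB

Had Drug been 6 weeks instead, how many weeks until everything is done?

Critical path before the change: Protocol→IRB→Monitor = 11+6+6 = 23 giving 23 weeks.
The longest path through Drug is only 22 weeks, so Drug has float 1.
New critical path: Protocol→IRB→Drug = 11+6+6 = 23 ⇒ 23 weeks.

23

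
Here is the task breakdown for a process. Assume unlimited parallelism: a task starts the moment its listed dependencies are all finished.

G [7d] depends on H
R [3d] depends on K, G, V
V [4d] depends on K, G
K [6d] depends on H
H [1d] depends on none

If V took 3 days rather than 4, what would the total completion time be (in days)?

14

As given, the longest chain is H→G→V→R = 1+7+4+3 = 15, so the finish is 15 days.
Since V is critical, the -1 change carries straight to that chain (now 14 days).
That remains the longest chain; total 14 days.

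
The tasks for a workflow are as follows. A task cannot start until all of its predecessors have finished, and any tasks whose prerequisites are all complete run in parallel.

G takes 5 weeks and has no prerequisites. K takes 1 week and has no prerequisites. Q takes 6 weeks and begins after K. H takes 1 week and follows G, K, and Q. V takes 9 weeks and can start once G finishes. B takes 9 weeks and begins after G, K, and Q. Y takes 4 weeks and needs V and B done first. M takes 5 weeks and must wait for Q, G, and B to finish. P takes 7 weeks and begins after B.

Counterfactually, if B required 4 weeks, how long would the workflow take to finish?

18

Critical path before the change: K→Q→B→P = 1+6+9+7 = 23 giving 23 weeks.
B lies on that path, so at 4 weeks the path becomes 18 weeks.
Now G→V→Y = 5+9+4 = 18 is longest, so the finish becomes 18 weeks.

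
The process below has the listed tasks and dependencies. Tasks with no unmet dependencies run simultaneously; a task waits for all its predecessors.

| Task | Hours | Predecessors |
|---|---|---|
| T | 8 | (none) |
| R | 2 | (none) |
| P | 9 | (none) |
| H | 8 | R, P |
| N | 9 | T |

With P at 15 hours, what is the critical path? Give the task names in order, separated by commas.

P, H

Actual critical path: P→H = 9+8 = 17 ⇒ 17 hours.
Since P is critical, the +6 change carries straight to that chain (now 23 hours).
That remains the longest chain; total 23 hours.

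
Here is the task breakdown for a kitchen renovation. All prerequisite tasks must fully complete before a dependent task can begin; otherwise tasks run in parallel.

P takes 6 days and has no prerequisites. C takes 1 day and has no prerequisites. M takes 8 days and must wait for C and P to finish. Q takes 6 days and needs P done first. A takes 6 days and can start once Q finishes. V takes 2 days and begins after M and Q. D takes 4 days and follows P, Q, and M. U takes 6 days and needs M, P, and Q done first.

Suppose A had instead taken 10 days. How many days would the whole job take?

The binding path is P→M→U = 6+8+6 = 20; finish at 20 days.
A is off the critical path — its longest chain is 18 days, giving 2 of slack.
The binding chain switches to P→Q→A = 6+6+10 = 22; finish 22 days.

22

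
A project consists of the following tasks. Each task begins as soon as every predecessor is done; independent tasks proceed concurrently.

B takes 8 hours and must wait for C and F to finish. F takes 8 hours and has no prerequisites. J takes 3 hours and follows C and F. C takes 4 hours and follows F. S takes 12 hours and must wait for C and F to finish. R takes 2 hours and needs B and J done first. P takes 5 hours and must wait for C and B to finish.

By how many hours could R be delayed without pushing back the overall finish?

3

F→C→B→P = 8+4+8+5 = 25 sets the makespan at 25 hours.
R finishes as early as 22 and must finish by 25.
Float = 25 − 22 = 3.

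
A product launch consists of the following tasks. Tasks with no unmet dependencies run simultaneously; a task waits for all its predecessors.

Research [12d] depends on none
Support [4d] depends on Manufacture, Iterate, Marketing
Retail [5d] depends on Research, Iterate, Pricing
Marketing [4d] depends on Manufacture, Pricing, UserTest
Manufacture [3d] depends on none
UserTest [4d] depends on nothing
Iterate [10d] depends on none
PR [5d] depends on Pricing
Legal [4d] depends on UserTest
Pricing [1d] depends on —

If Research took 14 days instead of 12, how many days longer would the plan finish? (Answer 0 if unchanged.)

As given, the longest chain is Research→Retail = 12+5 = 17, so the finish is 17 days.
Research lies on that path, so at 14 days the path becomes 19 days.
That remains the longest chain; total 19 days.
Change in finish: 19 − 17 = +2 days.

2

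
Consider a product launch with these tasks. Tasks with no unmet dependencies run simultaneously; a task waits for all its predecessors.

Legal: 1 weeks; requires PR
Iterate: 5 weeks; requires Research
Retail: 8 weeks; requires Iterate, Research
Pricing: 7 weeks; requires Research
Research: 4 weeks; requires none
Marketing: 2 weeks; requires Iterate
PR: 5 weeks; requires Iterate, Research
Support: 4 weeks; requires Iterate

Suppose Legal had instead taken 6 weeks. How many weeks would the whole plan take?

Baseline: Research→Iterate→Retail = 4+5+8 = 17 → 17 weeks.
Legal has 2 weeks of float (longest path through it is 15).
New critical path: Research→Iterate→PR→Legal = 4+5+5+6 = 20 ⇒ 20 weeks.

20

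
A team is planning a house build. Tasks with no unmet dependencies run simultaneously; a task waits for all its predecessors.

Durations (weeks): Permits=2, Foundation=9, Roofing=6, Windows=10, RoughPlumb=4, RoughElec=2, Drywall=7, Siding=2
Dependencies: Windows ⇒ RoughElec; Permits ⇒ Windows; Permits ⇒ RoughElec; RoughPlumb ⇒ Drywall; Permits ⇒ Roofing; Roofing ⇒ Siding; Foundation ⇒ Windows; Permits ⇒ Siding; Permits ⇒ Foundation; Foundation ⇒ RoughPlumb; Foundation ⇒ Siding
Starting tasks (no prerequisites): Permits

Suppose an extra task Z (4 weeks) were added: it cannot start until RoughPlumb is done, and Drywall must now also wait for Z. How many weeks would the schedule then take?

26

Originally the schedule takes 23 weeks.
With Z inserted, Drywall now waits for max(RoughPlumb, Z).
New critical path: Permits→Foundation→RoughPlumb→Z→Drywall = 2+9+4+4+7 = 26 ⇒ 26 weeks.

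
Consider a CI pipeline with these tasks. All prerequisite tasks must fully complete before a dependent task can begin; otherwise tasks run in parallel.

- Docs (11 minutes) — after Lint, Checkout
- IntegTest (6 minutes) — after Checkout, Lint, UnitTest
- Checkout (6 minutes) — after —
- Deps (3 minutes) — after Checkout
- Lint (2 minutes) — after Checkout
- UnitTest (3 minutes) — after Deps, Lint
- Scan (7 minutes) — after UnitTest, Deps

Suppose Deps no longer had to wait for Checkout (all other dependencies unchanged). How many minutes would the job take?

19

Original critical path: Checkout→Deps→UnitTest→Scan = 6+3+3+7 = 19 ⇒ 19 minutes.
Without Checkout→Deps, Deps's earliest start moves from 6 to 0.
New critical path: Checkout→Lint→Docs = 6+2+11 = 19 ⇒ 19 minutes.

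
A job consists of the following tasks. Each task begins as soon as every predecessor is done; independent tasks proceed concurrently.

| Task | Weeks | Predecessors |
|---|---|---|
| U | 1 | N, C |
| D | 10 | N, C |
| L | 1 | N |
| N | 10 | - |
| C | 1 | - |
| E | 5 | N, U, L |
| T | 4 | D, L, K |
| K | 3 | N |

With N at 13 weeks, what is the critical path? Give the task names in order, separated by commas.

Baseline: N→D→T = 10+10+4 = 24 → 24 weeks.
N lies on that path, so at 13 weeks the path becomes 27 weeks.
The critical path is still N→D→T; finish is now 27 weeks.

N, D, T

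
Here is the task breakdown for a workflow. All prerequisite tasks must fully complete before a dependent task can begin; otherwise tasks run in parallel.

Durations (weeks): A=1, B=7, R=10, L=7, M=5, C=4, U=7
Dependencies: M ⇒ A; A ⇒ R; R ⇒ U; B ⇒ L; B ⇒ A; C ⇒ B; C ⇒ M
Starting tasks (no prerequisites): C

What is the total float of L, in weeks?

11

The longest chain is C→B→A→R→U = 4+7+1+10+7 = 29; overall finish 29 weeks.
Longest path through L: 18 weeks (earliest finish 18, latest finish 29).
Float = 29 − 18 = 11.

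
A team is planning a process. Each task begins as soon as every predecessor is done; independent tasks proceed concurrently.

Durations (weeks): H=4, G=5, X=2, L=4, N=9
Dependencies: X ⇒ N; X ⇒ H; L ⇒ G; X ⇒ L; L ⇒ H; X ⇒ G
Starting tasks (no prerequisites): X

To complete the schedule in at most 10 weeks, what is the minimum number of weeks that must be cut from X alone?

1

Current finish: 11 weeks; target: 10.
X is on every critical path, so each week cut from X cuts the finish by one (this holds down to a finish of 10).
Need 11 − 10 = 1 week off X → X becomes 1 week, finish becomes 10.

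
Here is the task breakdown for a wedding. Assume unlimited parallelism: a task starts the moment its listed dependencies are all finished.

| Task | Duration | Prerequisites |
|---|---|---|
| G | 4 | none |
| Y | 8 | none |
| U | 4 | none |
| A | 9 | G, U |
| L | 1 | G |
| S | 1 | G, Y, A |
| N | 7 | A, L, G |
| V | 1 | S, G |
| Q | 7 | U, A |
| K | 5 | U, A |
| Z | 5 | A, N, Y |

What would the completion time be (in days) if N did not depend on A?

Before: longest chain G→A→N→Z = 4+9+7+5 = 25, finish 25.
Without A→N, N's earliest start moves from 13 to 5.
After: G→A→Q = 4+9+7 = 20 → 20 days.

20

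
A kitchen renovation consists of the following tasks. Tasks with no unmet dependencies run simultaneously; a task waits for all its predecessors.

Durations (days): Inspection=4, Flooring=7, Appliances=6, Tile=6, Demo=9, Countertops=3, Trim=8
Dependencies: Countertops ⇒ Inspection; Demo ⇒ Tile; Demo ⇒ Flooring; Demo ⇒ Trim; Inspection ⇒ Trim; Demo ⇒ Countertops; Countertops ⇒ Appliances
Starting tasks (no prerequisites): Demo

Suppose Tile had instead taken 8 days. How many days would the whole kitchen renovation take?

24

Critical path before the change: Demo→Countertops→Inspection→Trim = 9+3+4+8 = 24 giving 24 days.
Tile is off the critical path — its longest chain is 15 days, giving 9 of slack.
That remains the longest chain; total 24 days.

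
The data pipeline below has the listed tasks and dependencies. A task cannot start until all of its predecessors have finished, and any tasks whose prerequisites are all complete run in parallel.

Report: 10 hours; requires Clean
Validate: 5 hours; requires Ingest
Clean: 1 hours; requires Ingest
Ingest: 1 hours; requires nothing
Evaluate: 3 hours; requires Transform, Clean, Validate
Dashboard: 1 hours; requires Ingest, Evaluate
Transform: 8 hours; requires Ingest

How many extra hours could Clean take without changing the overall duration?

1

Critical path: Ingest→Transform→Evaluate→Dashboard = 1+8+3+1 = 13, so the finish is 13 hours.
The longest chain containing Clean totals 12 hours.
Float = 13 − 12 = 1.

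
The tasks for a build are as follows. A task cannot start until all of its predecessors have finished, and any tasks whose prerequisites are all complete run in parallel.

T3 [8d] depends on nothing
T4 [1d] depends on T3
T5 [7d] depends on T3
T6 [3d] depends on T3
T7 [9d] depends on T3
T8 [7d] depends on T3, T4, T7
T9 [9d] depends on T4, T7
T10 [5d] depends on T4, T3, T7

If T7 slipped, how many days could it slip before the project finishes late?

0

The longest chain is T3→T7→T9 = 8+9+9 = 26; overall finish 26 days.
The longest chain containing T7 totals 26 days.
Float = 26 − 26 = 0.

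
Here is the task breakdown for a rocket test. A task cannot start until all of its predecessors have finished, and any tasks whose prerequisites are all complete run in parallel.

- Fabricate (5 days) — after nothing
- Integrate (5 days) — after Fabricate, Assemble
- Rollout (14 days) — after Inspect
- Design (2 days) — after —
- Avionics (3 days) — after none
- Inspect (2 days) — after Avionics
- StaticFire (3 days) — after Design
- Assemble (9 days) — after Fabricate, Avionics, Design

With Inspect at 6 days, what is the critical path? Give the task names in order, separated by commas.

Critical path before the change: Avionics→Inspect→Rollout = 3+2+14 = 19 giving 19 days.
Inspect is on the critical path; changing it to 6 makes that path 23 days.
The critical path is still Avionics→Inspect→Rollout; finish is now 23 days.

Avionics, Inspect, Rollout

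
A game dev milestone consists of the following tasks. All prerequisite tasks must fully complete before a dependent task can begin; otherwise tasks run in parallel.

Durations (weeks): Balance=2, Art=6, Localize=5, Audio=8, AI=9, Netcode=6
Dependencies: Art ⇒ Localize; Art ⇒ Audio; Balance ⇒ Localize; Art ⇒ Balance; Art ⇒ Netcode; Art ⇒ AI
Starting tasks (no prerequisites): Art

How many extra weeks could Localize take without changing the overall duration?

2

Critical path: Art→AI = 6+9 = 15, so the finish is 15 weeks.
Longest path through Localize: 13 weeks (earliest finish 13, latest finish 15).
So Localize can slip 15 − 13 = 2 weeks.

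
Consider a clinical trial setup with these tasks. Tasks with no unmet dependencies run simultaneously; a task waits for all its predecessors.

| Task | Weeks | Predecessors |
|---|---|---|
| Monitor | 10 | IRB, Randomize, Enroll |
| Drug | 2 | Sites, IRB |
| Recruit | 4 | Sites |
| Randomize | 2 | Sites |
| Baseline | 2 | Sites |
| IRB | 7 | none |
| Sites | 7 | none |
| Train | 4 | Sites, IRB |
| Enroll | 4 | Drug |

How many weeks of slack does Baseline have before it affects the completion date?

14

The longest chain is IRB→Drug→Enroll→Monitor = 7+2+4+10 = 23; overall finish 23 weeks.
Longest path through Baseline: 9 weeks (earliest finish 9, latest finish 23).
Slack of Baseline = 21 − 7 = 14 weeks.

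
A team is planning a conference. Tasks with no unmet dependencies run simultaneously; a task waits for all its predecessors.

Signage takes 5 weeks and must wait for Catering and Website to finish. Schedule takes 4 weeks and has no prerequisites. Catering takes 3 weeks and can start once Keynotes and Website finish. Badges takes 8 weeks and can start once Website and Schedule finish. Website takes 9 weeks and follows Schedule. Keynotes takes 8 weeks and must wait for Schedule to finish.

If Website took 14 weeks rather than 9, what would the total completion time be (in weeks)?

The binding path is Schedule→Website→Catering→Signage = 4+9+3+5 = 21; finish at 21 weeks.
Website lies on that path, so at 14 weeks the path becomes 26 weeks.
No other chain overtakes it, so the finish is 26 weeks.

26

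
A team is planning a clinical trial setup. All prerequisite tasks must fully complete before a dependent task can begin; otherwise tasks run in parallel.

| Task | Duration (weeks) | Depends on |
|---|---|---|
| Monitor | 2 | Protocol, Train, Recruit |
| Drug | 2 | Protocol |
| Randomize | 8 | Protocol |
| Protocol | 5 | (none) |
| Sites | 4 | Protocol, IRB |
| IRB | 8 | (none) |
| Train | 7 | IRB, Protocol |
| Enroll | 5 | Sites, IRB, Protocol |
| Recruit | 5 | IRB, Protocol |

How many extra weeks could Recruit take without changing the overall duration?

The longest chain is IRB→Sites→Enroll = 8+4+5 = 17; overall finish 17 weeks.
The longest chain containing Recruit totals 15 weeks.
So Recruit can slip 15 − 13 = 2 weeks.

2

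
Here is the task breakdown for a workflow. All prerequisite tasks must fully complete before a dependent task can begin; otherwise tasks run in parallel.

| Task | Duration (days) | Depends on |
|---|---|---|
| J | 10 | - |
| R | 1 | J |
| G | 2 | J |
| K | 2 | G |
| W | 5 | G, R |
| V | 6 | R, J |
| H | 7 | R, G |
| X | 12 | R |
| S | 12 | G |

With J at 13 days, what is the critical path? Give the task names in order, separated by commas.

Actual critical path: J→G→S = 10+2+12 = 24 ⇒ 24 days.
Since J is critical, the +3 change carries straight to that chain (now 27 days).
No other chain overtakes it, so the finish is 27 days.

J, G, S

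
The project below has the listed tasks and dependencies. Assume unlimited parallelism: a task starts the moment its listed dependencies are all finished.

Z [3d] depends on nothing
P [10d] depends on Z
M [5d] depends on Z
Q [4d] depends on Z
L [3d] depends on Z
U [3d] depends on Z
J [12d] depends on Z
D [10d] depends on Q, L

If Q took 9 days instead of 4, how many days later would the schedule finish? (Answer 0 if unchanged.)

Actual critical path: Z→Q→D = 3+4+10 = 17 ⇒ 17 days.
Q is on the critical path; changing it to 9 makes that path 22 days.
The critical path is still Z→Q→D; finish is now 22 days.
Change in finish: 22 − 17 = +5 days.

5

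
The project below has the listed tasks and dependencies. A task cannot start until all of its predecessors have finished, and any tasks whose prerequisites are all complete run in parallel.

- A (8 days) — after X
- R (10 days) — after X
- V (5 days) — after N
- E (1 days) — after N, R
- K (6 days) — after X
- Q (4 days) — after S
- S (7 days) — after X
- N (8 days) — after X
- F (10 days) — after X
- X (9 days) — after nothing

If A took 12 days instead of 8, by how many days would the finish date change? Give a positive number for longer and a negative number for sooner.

0

The binding path is X→N→V = 9+8+5 = 22; finish at 22 days.
A has 5 days of float (longest path through it is 17).
No other chain overtakes it, so the finish is 22 days.
Change in finish: 22 − 22 = +0 days.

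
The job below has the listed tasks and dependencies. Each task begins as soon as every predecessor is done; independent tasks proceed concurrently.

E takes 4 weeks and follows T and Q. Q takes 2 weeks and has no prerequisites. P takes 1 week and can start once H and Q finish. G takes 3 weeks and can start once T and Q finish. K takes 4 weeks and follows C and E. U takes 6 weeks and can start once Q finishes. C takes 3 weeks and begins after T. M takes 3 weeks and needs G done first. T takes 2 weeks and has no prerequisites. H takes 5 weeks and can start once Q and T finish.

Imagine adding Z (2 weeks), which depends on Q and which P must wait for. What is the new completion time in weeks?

Originally the job takes 10 weeks.
With Z inserted, P now waits for max(H, Q, Z).
New critical path: Q→E→K = 2+4+4 = 10 ⇒ 10 weeks.

10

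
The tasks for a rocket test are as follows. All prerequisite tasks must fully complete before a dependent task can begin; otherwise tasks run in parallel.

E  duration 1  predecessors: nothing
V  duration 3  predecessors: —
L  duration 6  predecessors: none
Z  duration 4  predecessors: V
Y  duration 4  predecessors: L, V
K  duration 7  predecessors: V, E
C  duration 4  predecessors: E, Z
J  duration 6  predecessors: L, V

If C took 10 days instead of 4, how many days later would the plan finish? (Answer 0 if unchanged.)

5

The binding path is L→J = 6+6 = 12; finish at 12 days.
C is off the critical path — its longest chain is 11 days, giving 1 of slack.
New critical path: V→Z→C = 3+4+10 = 17 ⇒ 17 days.
Change in finish: 17 − 12 = +5 days.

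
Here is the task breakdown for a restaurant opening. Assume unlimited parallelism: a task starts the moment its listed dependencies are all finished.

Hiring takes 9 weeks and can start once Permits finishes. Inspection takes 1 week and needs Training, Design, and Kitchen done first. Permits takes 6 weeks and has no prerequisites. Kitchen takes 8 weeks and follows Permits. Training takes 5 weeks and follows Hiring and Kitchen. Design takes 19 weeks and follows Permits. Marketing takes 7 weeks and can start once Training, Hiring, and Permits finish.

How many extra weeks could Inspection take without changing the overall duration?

The longest chain is Permits→Hiring→Training→Marketing = 6+9+5+7 = 27; overall finish 27 weeks.
Longest path through Inspection: 26 weeks (earliest finish 26, latest finish 27).
Slack of Inspection = 26 − 25 = 1 week.

1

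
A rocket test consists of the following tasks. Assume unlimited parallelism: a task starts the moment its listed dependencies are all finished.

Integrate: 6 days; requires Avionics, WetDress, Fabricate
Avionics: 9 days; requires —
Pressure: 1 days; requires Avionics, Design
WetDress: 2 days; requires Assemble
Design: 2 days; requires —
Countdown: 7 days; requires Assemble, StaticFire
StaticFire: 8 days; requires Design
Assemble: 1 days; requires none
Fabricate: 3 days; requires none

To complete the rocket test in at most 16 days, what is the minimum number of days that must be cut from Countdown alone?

1

Current finish: 17 days; target: 16.
Countdown is on every critical path, so each day cut from Countdown cuts the finish by one (this holds down to a finish of 15).
Need 17 − 16 = 1 day off Countdown → Countdown becomes 6 days, finish becomes 16.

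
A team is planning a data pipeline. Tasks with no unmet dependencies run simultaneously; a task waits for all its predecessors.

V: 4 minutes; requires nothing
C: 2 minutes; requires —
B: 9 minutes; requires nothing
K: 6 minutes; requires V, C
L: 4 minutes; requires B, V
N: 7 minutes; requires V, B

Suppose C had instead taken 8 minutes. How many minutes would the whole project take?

16

The binding path is B→N = 9+7 = 16; finish at 16 minutes.
C is off the critical path — its longest chain is 8 minutes, giving 8 of slack.
That remains the longest chain; total 16 minutes.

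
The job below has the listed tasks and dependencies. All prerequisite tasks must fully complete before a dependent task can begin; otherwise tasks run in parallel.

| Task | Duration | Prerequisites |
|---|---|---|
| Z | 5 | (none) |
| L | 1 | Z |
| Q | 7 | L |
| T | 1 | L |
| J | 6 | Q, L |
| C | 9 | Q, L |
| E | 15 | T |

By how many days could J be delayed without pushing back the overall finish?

3

Z→L→Q→C = 5+1+7+9 = 22 sets the makespan at 22 days.
Longest path through J: 19 days (earliest finish 19, latest finish 22).
Float = 22 − 19 = 3.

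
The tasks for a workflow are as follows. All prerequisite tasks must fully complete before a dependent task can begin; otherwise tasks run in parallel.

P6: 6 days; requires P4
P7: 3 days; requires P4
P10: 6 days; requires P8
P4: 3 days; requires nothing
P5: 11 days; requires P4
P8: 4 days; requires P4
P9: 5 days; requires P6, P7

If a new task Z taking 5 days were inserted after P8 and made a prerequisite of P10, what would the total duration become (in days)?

Originally the project takes 14 days.
With Z inserted, P10 now waits for max(P8, Z).
New critical path: P4→P8→Z→P10 = 3+4+5+6 = 18 ⇒ 18 days.

18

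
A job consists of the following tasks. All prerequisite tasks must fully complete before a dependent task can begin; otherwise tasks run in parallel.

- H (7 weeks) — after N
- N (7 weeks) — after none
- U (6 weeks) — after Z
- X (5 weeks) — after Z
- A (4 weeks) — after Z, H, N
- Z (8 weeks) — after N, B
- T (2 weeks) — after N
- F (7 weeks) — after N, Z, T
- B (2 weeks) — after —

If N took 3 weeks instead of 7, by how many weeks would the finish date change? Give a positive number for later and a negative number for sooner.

-4

Baseline: N→Z→F = 7+8+7 = 22 → 22 weeks.
Since N is critical, the -4 change carries straight to that chain (now 18 weeks).
The critical path is still N→Z→F; finish is now 18 weeks.
Change in finish: 18 − 22 = -4 weeks.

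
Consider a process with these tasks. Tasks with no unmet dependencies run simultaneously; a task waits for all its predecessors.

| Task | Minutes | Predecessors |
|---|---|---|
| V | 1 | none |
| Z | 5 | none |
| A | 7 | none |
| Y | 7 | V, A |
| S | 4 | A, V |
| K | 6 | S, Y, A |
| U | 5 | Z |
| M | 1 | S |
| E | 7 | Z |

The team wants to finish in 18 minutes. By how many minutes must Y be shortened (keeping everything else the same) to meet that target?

Current finish: 20 minutes; target: 18.
Y is on every critical path, so each minute cut from Y cuts the finish by one (this holds down to a finish of 17).
Need 20 − 18 = 2 minutes off Y → Y becomes 5 minutes, finish becomes 18.

2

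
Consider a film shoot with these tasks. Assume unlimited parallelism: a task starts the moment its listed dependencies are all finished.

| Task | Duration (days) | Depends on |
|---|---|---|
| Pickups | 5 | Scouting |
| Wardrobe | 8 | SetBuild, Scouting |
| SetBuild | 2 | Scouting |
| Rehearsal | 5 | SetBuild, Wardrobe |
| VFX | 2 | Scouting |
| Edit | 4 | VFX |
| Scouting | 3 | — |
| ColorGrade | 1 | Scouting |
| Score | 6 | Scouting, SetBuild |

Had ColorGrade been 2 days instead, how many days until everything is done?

18

Baseline: Scouting→SetBuild→Wardrobe→Rehearsal = 3+2+8+5 = 18 → 18 days.
The longest path through ColorGrade is only 4 days, so ColorGrade has float 14.
No other chain overtakes it, so the finish is 18 days.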